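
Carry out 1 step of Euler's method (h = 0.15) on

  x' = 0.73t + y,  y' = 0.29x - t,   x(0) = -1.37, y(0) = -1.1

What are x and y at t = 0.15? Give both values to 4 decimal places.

-1.5350, -1.1596

Euler on (x,y): x_{n+1} = x_n + h·x', y_{n+1} = y_n + h·y'.
0.000000: (-1.370000, -1.100000); f=(-1.100000, -0.397300) → (-1.535000, -1.159595)
(x(0.15), y(0.15)) ≈ (-1.5350, -1.1596)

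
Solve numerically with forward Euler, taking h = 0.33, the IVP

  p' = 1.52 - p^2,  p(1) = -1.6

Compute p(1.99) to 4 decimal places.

Euler: p_{n+1} = p_n + h·f(t_n, p_n).
t=1.000000, p=-1.600000: f=-1.040000 → p ← -1.600000 + 0.33·(-1.040000) = -1.943200
t=1.330000, p=-1.943200: f=-2.256026 → p ← -1.943200 + 0.33·(-2.256026) = -2.687689
t=1.660000, p=-2.687689: f=-5.703670 → p ← -2.687689 + 0.33·(-5.703670) = -4.569900
p(1.99) ≈ -4.5699

-4.5699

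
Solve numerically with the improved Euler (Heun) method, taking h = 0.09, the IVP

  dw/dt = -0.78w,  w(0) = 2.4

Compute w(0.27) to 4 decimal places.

Heun: k1 = f(t_n, w_n); k2 = f(t_n + h, w_n + h·k1); w_{n+1} = w_n + (h/2)·(k1 + k2).
t=0.000000, w=2.400000:
  k1 = f(0.000000, 2.400000) = -1.872000
  k2 = f(0.090000, 2.231520) = -1.740586
  w ← 2.400000 + (0.09/2)·(-1.872000 + (-1.740586)) = 2.237434
t=0.090000, w=2.237434:
  k1 = f(0.090000, 2.237434) = -1.745198
  k2 = f(0.180000, 2.080366) = -1.622685
  w ← 2.237434 + (0.09/2)·(-1.745198 + (-1.622685)) = 2.085879
t=0.180000, w=2.085879:
  k1 = f(0.180000, 2.085879) = -1.626986
  k2 = f(0.270000, 1.939450) = -1.512771
  w ← 2.085879 + (0.09/2)·(-1.626986 + (-1.512771)) = 1.944590
w(0.27) ≈ 1.9446

1.9446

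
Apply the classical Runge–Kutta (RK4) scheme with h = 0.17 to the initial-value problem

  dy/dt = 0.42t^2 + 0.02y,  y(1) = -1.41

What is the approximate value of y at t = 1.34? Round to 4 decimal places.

RK4: k1 = f(t_n, y_n); k2 = f(t_n + h/2, y_n + (h/2)·k1); k3 = f(t_n + h/2, y_n + (h/2)·k2); k4 = f(t_n + h, y_n + h·k3); y_{n+1} = y_n + (h/6)·(k1 + 2k2 + 2k3 + k4).
t=1.000000, y=-1.410000:
  k1 = f(1.000000, -1.410000) = 0.391800
  k2 = f(1.085000, -1.376697) = 0.466901
  k3 = f(1.085000, -1.370313) = 0.467028
  k4 = f(1.170000, -1.330605) = 0.548326
  y ← -1.410000 + (0.17/6)·(k1 + 2k2 + 2k3 + k4) = -1.330440
t=1.170000, y=-1.330440:
  k1 = f(1.170000, -1.330440) = 0.548329
  k2 = f(1.255000, -1.283832) = 0.635834
  k3 = f(1.255000, -1.276395) = 0.635983
  k4 = f(1.340000, -1.222323) = 0.729706
  y ← -1.330440 + (0.17/6)·(k1 + 2k2 + 2k3 + k4) = -1.222160
y(1.34) ≈ -1.2222

-1.2222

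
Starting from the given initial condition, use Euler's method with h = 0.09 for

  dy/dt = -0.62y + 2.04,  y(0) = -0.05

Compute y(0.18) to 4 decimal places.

Euler: y_{n+1} = y_n + h·f(t_n, y_n).
t=0.000000, y=-0.050000: f=2.071000 → y ← -0.050000 + 0.09·2.071000 = 0.136390
t=0.090000, y=0.136390: f=1.955438 → y ← 0.136390 + 0.09·1.955438 = 0.312379
y(0.18) ≈ 0.3124

0.3124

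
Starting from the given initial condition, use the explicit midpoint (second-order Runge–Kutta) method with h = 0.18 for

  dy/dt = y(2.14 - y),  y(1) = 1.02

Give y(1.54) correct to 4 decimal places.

Midpoint: k1 = f(t_n, y_n); k2 = f(t_n + h/2, y_n + (h/2)·k1); y_{n+1} = y_n + h·k2.
t=1.000000, y=1.020000:
  k1 = f(1.000000, 1.020000) = 1.142400
  k2 = f(1.090000, 1.122816) = 1.142110
  y ← 1.020000 + 0.18·1.142110 = 1.225580
t=1.180000, y=1.225580:
  k1 = f(1.180000, 1.225580) = 1.120695
  k2 = f(1.270000, 1.326442) = 1.079137
  y ← 1.225580 + 0.18·1.079137 = 1.419825
t=1.360000, y=1.419825:
  k1 = f(1.360000, 1.419825) = 1.022523
  k2 = f(1.450000, 1.511852) = 0.949667
  y ← 1.419825 + 0.18·0.949667 = 1.590765
y(1.54) ≈ 1.5908

1.5908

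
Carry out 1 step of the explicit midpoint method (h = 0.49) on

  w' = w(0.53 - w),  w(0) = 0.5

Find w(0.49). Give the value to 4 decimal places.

0.5065

Midpoint: k1 = f(s_n, w_n); k2 = f(s_n + h/2, w_n + (h/2)·k1); w_{n+1} = w_n + h·k2.
s=0.000000, w=0.500000:
  k1 = f(0.000000, 0.500000) = 0.015000
  k2 = f(0.245000, 0.503675) = 0.013259
  w ← 0.500000 + 0.49·0.013259 = 0.506497
w(0.49) ≈ 0.5065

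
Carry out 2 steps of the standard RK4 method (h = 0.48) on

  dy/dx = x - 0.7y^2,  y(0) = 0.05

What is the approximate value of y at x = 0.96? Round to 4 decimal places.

0.4737

RK4: k1 = f(x_n, y_n); k2 = f(x_n + h/2, y_n + (h/2)·k1); k3 = f(x_n + h/2, y_n + (h/2)·k2); k4 = f(x_n + h, y_n + h·k3); y_{n+1} = y_n + (h/6)·(k1 + 2k2 + 2k3 + k4).
x=0.000000, y=0.050000:
  k1 = f(0.000000, 0.050000) = -0.001750
  k2 = f(0.240000, 0.049580) = 0.238279
  k3 = f(0.240000, 0.107187) = 0.231958
  k4 = f(0.480000, 0.161340) = 0.461779
  y ← 0.050000 + (0.48/6)·(k1 + 2k2 + 2k3 + k4) = 0.162040
x=0.480000, y=0.162040:
  k1 = f(0.480000, 0.162040) = 0.461620
  k2 = f(0.720000, 0.272829) = 0.667895
  k3 = f(0.720000, 0.322335) = 0.647270
  k4 = f(0.960000, 0.472730) = 0.803569
  y ← 0.162040 + (0.48/6)·(k1 + 2k2 + 2k3 + k4) = 0.473682
y(0.96) ≈ 0.4737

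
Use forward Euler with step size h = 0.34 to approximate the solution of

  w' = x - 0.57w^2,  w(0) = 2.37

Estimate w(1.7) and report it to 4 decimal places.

Euler: w_{n+1} = w_n + h·f(x_n, w_n).
x=0.000000, w=2.370000: f=-3.201633 → w ← 2.370000 + 0.34·(-3.201633) = 1.281445
x=0.340000, w=1.281445: f=-0.595997 → w ← 1.281445 + 0.34·(-0.595997) = 1.078806
x=0.680000, w=1.078806: f=0.016622 → w ← 1.078806 + 0.34·0.016622 = 1.084457
x=1.020000, w=1.084457: f=0.349653 → w ← 1.084457 + 0.34·0.349653 = 1.203339
x=1.360000, w=1.203339: f=0.534626 → w ← 1.203339 + 0.34·0.534626 = 1.385112
w(1.7) ≈ 1.3851

1.3851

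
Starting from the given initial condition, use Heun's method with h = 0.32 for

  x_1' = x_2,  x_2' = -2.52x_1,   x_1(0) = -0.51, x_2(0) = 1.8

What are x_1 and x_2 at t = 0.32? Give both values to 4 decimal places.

Heun on (x_1,x_2): k1 = f(t_n, state_n); k2 = f(t_n + h, state_n + h·k1); state_{n+1} = state_n + (h/2)·(k1 + k2).
0.000000: (-0.510000, 1.800000)
  k1 = (1.800000, 1.285200)
  predictor → (0.066000, 2.211264)
  k2 = (2.211264, -0.166320)
  → (0.131802, 1.979021)
(x_1(0.32), x_2(0.32)) ≈ (0.1318, 1.9790)

0.1318, 1.9790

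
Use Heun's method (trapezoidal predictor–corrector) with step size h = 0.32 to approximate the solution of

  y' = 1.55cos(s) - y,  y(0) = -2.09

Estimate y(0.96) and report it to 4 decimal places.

-0.0610

Heun: k1 = f(s_n, y_n); k2 = f(s_n + h, y_n + h·k1); y_{n+1} = y_n + (h/2)·(k1 + k2).
s=0.000000, y=-2.090000:
  k1 = f(0.000000, -2.090000) = 3.640000
  k2 = f(0.320000, -0.925200) = 2.396515
  y ← -2.090000 + (0.32/2)·(3.640000 + 2.396515) = -1.124158
s=0.320000, y=-1.124158:
  k1 = f(0.320000, -1.124158) = 2.595473
  k2 = f(0.640000, -0.293606) = 1.536855
  y ← -1.124158 + (0.32/2)·(2.595473 + 1.536855) = -0.462985
s=0.640000, y=-0.462985:
  k1 = f(0.640000, -0.462985) = 1.706234
  k2 = f(0.960000, 0.083010) = 0.805946
  y ← -0.462985 + (0.32/2)·(1.706234 + 0.805946) = -0.061036
y(0.96) ≈ -0.0610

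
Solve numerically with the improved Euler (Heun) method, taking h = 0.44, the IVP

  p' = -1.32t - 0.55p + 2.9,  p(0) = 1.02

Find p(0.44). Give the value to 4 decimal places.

1.7969

Heun: k1 = f(t_n, p_n); k2 = f(t_n + h, p_n + h·k1); p_{n+1} = p_n + (h/2)·(k1 + k2).
t=0.000000, p=1.020000:
  k1 = f(0.000000, 1.020000) = 2.339000
  k2 = f(0.440000, 2.049160) = 1.192162
  p ← 1.020000 + (0.44/2)·(2.339000 + 1.192162) = 1.796856
p(0.44) ≈ 1.7969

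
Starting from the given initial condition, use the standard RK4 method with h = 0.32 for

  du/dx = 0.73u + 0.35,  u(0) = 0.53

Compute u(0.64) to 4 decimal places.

1.1311

RK4: k1 = f(x_n, u_n); k2 = f(x_n + h/2, u_n + (h/2)·k1); k3 = f(x_n + h/2, u_n + (h/2)·k2); k4 = f(x_n + h, u_n + h·k3); u_{n+1} = u_n + (h/6)·(k1 + 2k2 + 2k3 + k4).
x=0.000000, u=0.530000:
  k1 = f(0.000000, 0.530000) = 0.736900
  k2 = f(0.160000, 0.647904) = 0.822970
  k3 = f(0.160000, 0.661675) = 0.833023
  k4 = f(0.320000, 0.796567) = 0.931494
  u ← 0.530000 + (0.32/6)·(k1 + 2k2 + 2k3 + k4) = 0.795620
x=0.320000, u=0.795620:
  k1 = f(0.320000, 0.795620) = 0.930803
  k2 = f(0.480000, 0.944549) = 1.039521
  k3 = f(0.480000, 0.961944) = 1.052219
  k4 = f(0.640000, 1.132330) = 1.176601
  u ← 0.795620 + (0.32/6)·(k1 + 2k2 + 2k3 + k4) = 1.131134
u(0.64) ≈ 1.1311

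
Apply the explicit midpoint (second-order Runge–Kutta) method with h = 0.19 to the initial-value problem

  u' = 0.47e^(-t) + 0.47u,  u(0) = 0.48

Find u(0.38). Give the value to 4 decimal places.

0.7373

Midpoint: k1 = f(t_n, u_n); k2 = f(t_n + h/2, u_n + (h/2)·k1); u_{n+1} = u_n + h·k2.
t=0.000000, u=0.480000:
  k1 = f(0.000000, 0.480000) = 0.695600
  k2 = f(0.095000, 0.546082) = 0.684064
  u ← 0.480000 + 0.19·0.684064 = 0.609972
t=0.190000, u=0.609972:
  k1 = f(0.190000, 0.609972) = 0.675358
  k2 = f(0.285000, 0.674131) = 0.670288
  u ← 0.609972 + 0.19·0.670288 = 0.737327
u(0.38) ≈ 0.7373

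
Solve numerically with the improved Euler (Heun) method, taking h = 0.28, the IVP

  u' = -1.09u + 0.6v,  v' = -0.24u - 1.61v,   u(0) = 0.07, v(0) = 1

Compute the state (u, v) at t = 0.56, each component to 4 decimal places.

0.1819, 0.4078

Heun on (u,v): k1 = f(t_n, state_n); k2 = f(t_n + h, state_n + h·k1); state_{n+1} = state_n + (h/2)·(k1 + k2).
0.000000: (0.070000, 1.000000)
  k1 = (0.523700, -1.626800)
  predictor → (0.216636, 0.544496)
  k2 = (0.090564, -0.928631)
  → (0.155997, 0.642240)
0.280000: (0.155997, 0.642240)
  k1 = (0.215307, -1.071445)
  predictor → (0.216283, 0.342235)
  k2 = (-0.030407, -0.602906)
  → (0.181883, 0.407830)
(u(0.56), v(0.56)) ≈ (0.1819, 0.4078)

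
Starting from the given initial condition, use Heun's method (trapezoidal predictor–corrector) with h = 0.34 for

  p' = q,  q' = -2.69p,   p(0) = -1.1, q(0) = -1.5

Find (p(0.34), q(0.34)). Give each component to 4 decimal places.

-1.4390, -0.2607

Heun on (p,q): k1 = f(t_n, state_n); k2 = f(t_n + h, state_n + h·k1); state_{n+1} = state_n + (h/2)·(k1 + k2).
0.000000: (-1.100000, -1.500000)
  k1 = (-1.500000, 2.959000)
  predictor → (-1.610000, -0.493940)
  k2 = (-0.493940, 4.330900)
  → (-1.438970, -0.260717)
(p(0.34), q(0.34)) ≈ (-1.4390, -0.2607)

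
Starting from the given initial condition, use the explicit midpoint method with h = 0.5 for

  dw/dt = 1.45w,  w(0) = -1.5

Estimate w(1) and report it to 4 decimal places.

-5.9271

Midpoint: k1 = f(t_n, w_n); k2 = f(t_n + h/2, w_n + (h/2)·k1); w_{n+1} = w_n + h·k2.
t=0.000000, w=-1.500000:
  k1 = f(0.000000, -1.500000) = -2.175000
  k2 = f(0.250000, -2.043750) = -2.963437
  w ← -1.500000 + 0.5·(-2.963437) = -2.981719
t=0.500000, w=-2.981719:
  k1 = f(0.500000, -2.981719) = -4.323492
  k2 = f(0.750000, -4.062592) = -5.890758
  w ← -2.981719 + 0.5·(-5.890758) = -5.927098
w(1) ≈ -5.9271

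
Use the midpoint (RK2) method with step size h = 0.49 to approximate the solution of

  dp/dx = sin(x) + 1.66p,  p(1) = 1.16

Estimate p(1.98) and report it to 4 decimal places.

7.3703

Midpoint: k1 = f(x_n, p_n); k2 = f(x_n + h/2, p_n + (h/2)·k1); p_{n+1} = p_n + h·k2.
x=1.000000, p=1.160000:
  k1 = f(1.000000, 1.160000) = 2.767071
  k2 = f(1.245000, 1.837932) = 3.998364
  p ← 1.160000 + 0.49·3.998364 = 3.119198
x=1.490000, p=3.119198:
  k1 = f(1.490000, 3.119198) = 6.174607
  k2 = f(1.735000, 4.631977) = 8.675631
  p ← 3.119198 + 0.49·8.675631 = 7.370257
p(1.98) ≈ 7.3703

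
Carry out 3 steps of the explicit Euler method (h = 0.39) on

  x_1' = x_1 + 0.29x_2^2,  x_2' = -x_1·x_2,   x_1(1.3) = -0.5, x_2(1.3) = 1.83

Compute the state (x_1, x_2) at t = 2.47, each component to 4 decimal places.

Euler on (x_1,x_2): x_1_{n+1} = x_1_n + h·x_1', x_2_{n+1} = x_2_n + h·x_2'.
1.300000: (-0.500000, 1.830000); f=(0.471181, 0.915000) → (-0.316239, 2.186850)
1.690000: (-0.316239, 2.186850); f=(1.070631, 0.691568) → (0.101307, 2.456562)
2.080000: (0.101307, 2.456562); f=(1.851368, -0.248866) → (0.823340, 2.359504)
(x_1(2.47), x_2(2.47)) ≈ (0.8233, 2.3595)

0.8233, 2.3595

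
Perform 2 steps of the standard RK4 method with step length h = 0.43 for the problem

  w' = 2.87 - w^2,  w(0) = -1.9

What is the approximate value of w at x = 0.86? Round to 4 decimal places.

-20.5248

RK4: k1 = f(x_n, w_n); k2 = f(x_n + h/2, w_n + (h/2)·k1); k3 = f(x_n + h/2, w_n + (h/2)·k2); k4 = f(x_n + h, w_n + h·k3); w_{n+1} = w_n + (h/6)·(k1 + 2k2 + 2k3 + k4).
x=0.000000, w=-1.900000:
  k1 = f(0.000000, -1.900000) = -0.740000
  k2 = f(0.215000, -2.059100) = -1.369893
  k3 = f(0.215000, -2.194527) = -1.945949
  k4 = f(0.430000, -2.736758) = -4.619844
  w ← -1.900000 + (0.43/6)·(k1 + 2k2 + 2k3 + k4) = -2.759393
x=0.430000, w=-2.759393:
  k1 = f(0.430000, -2.759393) = -4.744248
  k2 = f(0.645000, -3.779406) = -11.413910
  k3 = f(0.645000, -5.213383) = -24.309367
  k4 = f(0.860000, -13.212421) = -171.698058
  w ← -2.759393 + (0.43/6)·(k1 + 2k2 + 2k3 + k4) = -20.524761
w(0.86) ≈ -20.5248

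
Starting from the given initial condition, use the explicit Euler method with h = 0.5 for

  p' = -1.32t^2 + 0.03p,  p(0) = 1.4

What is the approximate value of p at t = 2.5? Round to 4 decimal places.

-3.4916

Euler: p_{n+1} = p_n + h·f(t_n, p_n).
t=0.000000, p=1.400000: f=0.042000 → p ← 1.400000 + 0.5·0.042000 = 1.421000
t=0.500000, p=1.421000: f=-0.287370 → p ← 1.421000 + 0.5·(-0.287370) = 1.277315
t=1.000000, p=1.277315: f=-1.281681 → p ← 1.277315 + 0.5·(-1.281681) = 0.636475
t=1.500000, p=0.636475: f=-2.950906 → p ← 0.636475 + 0.5·(-2.950906) = -0.838978
t=2.000000, p=-0.838978: f=-5.305169 → p ← -0.838978 + 0.5·(-5.305169) = -3.491563
p(2.5) ≈ -3.4916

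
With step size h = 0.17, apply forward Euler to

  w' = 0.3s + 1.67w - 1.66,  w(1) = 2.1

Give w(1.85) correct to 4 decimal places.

5.4145

Euler: w_{n+1} = w_n + h·f(s_n, w_n).
s=1.000000, w=2.100000: f=2.147000 → w ← 2.100000 + 0.17·2.147000 = 2.464990
s=1.170000, w=2.464990: f=2.807533 → w ← 2.464990 + 0.17·2.807533 = 2.942271
s=1.340000, w=2.942271: f=3.655592 → w ← 2.942271 + 0.17·3.655592 = 3.563721
s=1.510000, w=3.563721: f=4.744415 → w ← 3.563721 + 0.17·4.744415 = 4.370272
s=1.680000, w=4.370272: f=6.142354 → w ← 4.370272 + 0.17·6.142354 = 5.414472
w(1.85) ≈ 5.4145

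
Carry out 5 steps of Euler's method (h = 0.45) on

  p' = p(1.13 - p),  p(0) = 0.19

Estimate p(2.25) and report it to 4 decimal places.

Euler: p_{n+1} = p_n + h·f(t_n, p_n).
t=0.000000, p=0.190000: f=0.178600 → p ← 0.190000 + 0.45·0.178600 = 0.270370
t=0.450000, p=0.270370: f=0.232418 → p ← 0.270370 + 0.45·0.232418 = 0.374958
t=0.900000, p=0.374958: f=0.283109 → p ← 0.374958 + 0.45·0.283109 = 0.502357
t=1.350000, p=0.502357: f=0.315301 → p ← 0.502357 + 0.45·0.315301 = 0.644243
t=1.800000, p=0.644243: f=0.312946 → p ← 0.644243 + 0.45·0.312946 = 0.785068
p(2.25) ≈ 0.7851

0.7851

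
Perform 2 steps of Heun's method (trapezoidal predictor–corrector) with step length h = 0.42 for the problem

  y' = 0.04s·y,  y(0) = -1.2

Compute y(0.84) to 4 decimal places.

Heun: k1 = f(s_n, y_n); k2 = f(s_n + h, y_n + h·k1); y_{n+1} = y_n + (h/2)·(k1 + k2).
s=0.000000, y=-1.200000:
  k1 = f(0.000000, -1.200000) = 0.000000
  k2 = f(0.420000, -1.200000) = -0.020160
  y ← -1.200000 + (0.42/2)·(0.000000 + (-0.020160)) = -1.204234
s=0.420000, y=-1.204234:
  k1 = f(0.420000, -1.204234) = -0.020231
  k2 = f(0.840000, -1.212731) = -0.040748
  y ← -1.204234 + (0.42/2)·(-0.020231 + (-0.040748)) = -1.217039
y(0.84) ≈ -1.2170

-1.2170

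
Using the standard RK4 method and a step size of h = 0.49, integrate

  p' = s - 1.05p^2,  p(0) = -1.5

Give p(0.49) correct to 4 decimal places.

RK4: k1 = f(s_n, p_n); k2 = f(s_n + h/2, p_n + (h/2)·k1); k3 = f(s_n + h/2, p_n + (h/2)·k2); k4 = f(s_n + h, p_n + h·k3); p_{n+1} = p_n + (h/6)·(k1 + 2k2 + 2k3 + k4).
s=0.000000, p=-1.500000:
  k1 = f(0.000000, -1.500000) = -2.362500
  k2 = f(0.245000, -2.078813) = -4.292534
  k3 = f(0.245000, -2.551671) = -6.591576
  k4 = f(0.490000, -4.729872) = -23.000275
  p ← -1.500000 + (0.49/6)·(k1 + 2k2 + 2k3 + k4) = -5.349031
p(0.49) ≈ -5.3490

-5.3490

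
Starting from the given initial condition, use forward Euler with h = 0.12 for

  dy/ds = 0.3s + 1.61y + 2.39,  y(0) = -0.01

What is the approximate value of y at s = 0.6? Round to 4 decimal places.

2.1341

Euler: y_{n+1} = y_n + h·f(s_n, y_n).
s=0.000000, y=-0.010000: f=2.373900 → y ← -0.010000 + 0.12·2.373900 = 0.274868
s=0.120000, y=0.274868: f=2.868537 → y ← 0.274868 + 0.12·2.868537 = 0.619092
s=0.240000, y=0.619092: f=3.458739 → y ← 0.619092 + 0.12·3.458739 = 1.034141
s=0.360000, y=1.034141: f=4.162967 → y ← 1.034141 + 0.12·4.162967 = 1.533697
s=0.480000, y=1.533697: f=5.003253 → y ← 1.533697 + 0.12·5.003253 = 2.134088
y(0.6) ≈ 2.1341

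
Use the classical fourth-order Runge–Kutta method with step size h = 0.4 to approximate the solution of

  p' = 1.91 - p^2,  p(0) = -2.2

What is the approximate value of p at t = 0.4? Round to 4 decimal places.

-6.6920

RK4: k1 = f(t_n, p_n); k2 = f(t_n + h/2, p_n + (h/2)·k1); k3 = f(t_n + h/2, p_n + (h/2)·k2); k4 = f(t_n + h, p_n + h·k3); p_{n+1} = p_n + (h/6)·(k1 + 2k2 + 2k3 + k4).
t=0.000000, p=-2.200000:
  k1 = f(0.000000, -2.200000) = -2.930000
  k2 = f(0.200000, -2.786000) = -5.851796
  k3 = f(0.200000, -3.370359) = -9.449321
  k4 = f(0.400000, -5.979728) = -33.847152
  p ← -2.200000 + (0.4/6)·(k1 + 2k2 + 2k3 + k4) = -6.691959
p(0.4) ≈ -6.6920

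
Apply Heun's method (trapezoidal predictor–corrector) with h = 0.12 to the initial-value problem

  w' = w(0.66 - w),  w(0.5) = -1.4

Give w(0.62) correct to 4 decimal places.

Heun: k1 = f(x_n, w_n); k2 = f(x_n + h, w_n + h·k1); w_{n+1} = w_n + (h/2)·(k1 + k2).
x=0.500000, w=-1.400000:
  k1 = f(0.500000, -1.400000) = -2.884000
  k2 = f(0.620000, -1.746080) = -4.201208
  w ← -1.400000 + (0.12/2)·(-2.884000 + (-4.201208)) = -1.825112
w(0.62) ≈ -1.8251

-1.8251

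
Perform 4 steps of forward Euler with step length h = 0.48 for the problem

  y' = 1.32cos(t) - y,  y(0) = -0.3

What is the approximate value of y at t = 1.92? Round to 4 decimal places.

0.4907

Euler: y_{n+1} = y_n + h·f(t_n, y_n).
t=0.000000, y=-0.300000: f=1.620000 → y ← -0.300000 + 0.48·1.620000 = 0.477600
t=0.480000, y=0.477600: f=0.693233 → y ← 0.477600 + 0.48·0.693233 = 0.810352
t=0.960000, y=0.810352: f=-0.053306 → y ← 0.810352 + 0.48·(-0.053306) = 0.784765
t=1.440000, y=0.784765: f=-0.612606 → y ← 0.784765 + 0.48·(-0.612606) = 0.490714
y(1.92) ≈ 0.4907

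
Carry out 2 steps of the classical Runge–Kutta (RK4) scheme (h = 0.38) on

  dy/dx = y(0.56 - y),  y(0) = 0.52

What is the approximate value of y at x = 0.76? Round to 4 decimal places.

RK4: k1 = f(x_n, y_n); k2 = f(x_n + h/2, y_n + (h/2)·k1); k3 = f(x_n + h/2, y_n + (h/2)·k2); k4 = f(x_n + h, y_n + h·k3); y_{n+1} = y_n + (h/6)·(k1 + 2k2 + 2k3 + k4).
x=0.000000, y=0.520000:
  k1 = f(0.000000, 0.520000) = 0.020800
  k2 = f(0.190000, 0.523952) = 0.018887
  k3 = f(0.190000, 0.523589) = 0.019065
  k4 = f(0.380000, 0.527245) = 0.017270
  y ← 0.520000 + (0.38/6)·(k1 + 2k2 + 2k3 + k4) = 0.527218
x=0.380000, y=0.527218:
  k1 = f(0.380000, 0.527218) = 0.017283
  k2 = f(0.570000, 0.530502) = 0.015649
  k3 = f(0.570000, 0.530192) = 0.015804
  k4 = f(0.760000, 0.533224) = 0.014278
  y ← 0.527218 + (0.38/6)·(k1 + 2k2 + 2k3 + k4) = 0.533201
y(0.76) ≈ 0.5332

0.5332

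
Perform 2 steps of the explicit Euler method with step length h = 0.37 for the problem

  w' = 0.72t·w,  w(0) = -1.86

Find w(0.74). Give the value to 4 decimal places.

Euler: w_{n+1} = w_n + h·f(t_n, w_n).
t=0.000000, w=-1.860000: f=0.000000 → w ← -1.860000 + 0.37·0.000000 = -1.860000
t=0.370000, w=-1.860000: f=-0.495504 → w ← -1.860000 + 0.37·(-0.495504) = -2.043336
w(0.74) ≈ -2.0433

-2.0433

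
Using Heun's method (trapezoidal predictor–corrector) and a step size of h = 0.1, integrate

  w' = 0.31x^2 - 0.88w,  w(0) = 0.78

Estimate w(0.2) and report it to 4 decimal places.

Heun: k1 = f(x_n, w_n); k2 = f(x_n + h, w_n + h·k1); w_{n+1} = w_n + (h/2)·(k1 + k2).
x=0.000000, w=0.780000:
  k1 = f(0.000000, 0.780000) = -0.686400
  k2 = f(0.100000, 0.711360) = -0.622897
  w ← 0.780000 + (0.1/2)·(-0.686400 + (-0.622897)) = 0.714535
x=0.100000, w=0.714535:
  k1 = f(0.100000, 0.714535) = -0.625691
  k2 = f(0.200000, 0.651966) = -0.561330
  w ← 0.714535 + (0.1/2)·(-0.625691 + (-0.561330)) = 0.655184
w(0.2) ≈ 0.6552

0.6552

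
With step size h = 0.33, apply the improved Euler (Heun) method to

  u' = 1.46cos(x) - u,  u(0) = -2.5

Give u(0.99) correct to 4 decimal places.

-0.2380

Heun: k1 = f(x_n, u_n); k2 = f(x_n + h, u_n + h·k1); u_{n+1} = u_n + (h/2)·(k1 + k2).
x=0.000000, u=-2.500000:
  k1 = f(0.000000, -2.500000) = 3.960000
  k2 = f(0.330000, -1.193200) = 2.574422
  u ← -2.500000 + (0.33/2)·(3.960000 + 2.574422) = -1.421820
x=0.330000, u=-1.421820:
  k1 = f(0.330000, -1.421820) = 2.803042
  k2 = f(0.660000, -0.496816) = 1.650205
  u ← -1.421820 + (0.33/2)·(2.803042 + 1.650205) = -0.687035
x=0.660000, u=-0.687035:
  k1 = f(0.660000, -0.687035) = 1.840423
  k2 = f(0.990000, -0.079695) = 0.880782
  u ← -0.687035 + (0.33/2)·(1.840423 + 0.880782) = -0.238036
u(0.99) ≈ -0.2380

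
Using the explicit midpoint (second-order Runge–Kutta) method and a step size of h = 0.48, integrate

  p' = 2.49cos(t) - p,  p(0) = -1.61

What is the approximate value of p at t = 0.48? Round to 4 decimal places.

-0.1486

Midpoint: k1 = f(t_n, p_n); k2 = f(t_n + h/2, p_n + (h/2)·k1); p_{n+1} = p_n + h·k2.
t=0.000000, p=-1.610000:
  k1 = f(0.000000, -1.610000) = 4.100000
  k2 = f(0.240000, -0.626000) = 3.044632
  p ← -1.610000 + 0.48·3.044632 = -0.148577
p(0.48) ≈ -0.1486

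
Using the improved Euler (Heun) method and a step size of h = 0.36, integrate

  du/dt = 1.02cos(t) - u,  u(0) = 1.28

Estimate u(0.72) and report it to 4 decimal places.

Heun: k1 = f(t_n, u_n); k2 = f(t_n + h, u_n + h·k1); u_{n+1} = u_n + (h/2)·(k1 + k2).
t=0.000000, u=1.280000:
  k1 = f(0.000000, 1.280000) = -0.260000
  k2 = f(0.360000, 1.186400) = -0.231785
  u ← 1.280000 + (0.36/2)·(-0.260000 + (-0.231785)) = 1.191479
t=0.360000, u=1.191479:
  k1 = f(0.360000, 1.191479) = -0.236864
  k2 = f(0.720000, 1.106208) = -0.339366
  u ← 1.191479 + (0.36/2)·(-0.236864 + (-0.339366)) = 1.087757
u(0.72) ≈ 1.0878

1.0878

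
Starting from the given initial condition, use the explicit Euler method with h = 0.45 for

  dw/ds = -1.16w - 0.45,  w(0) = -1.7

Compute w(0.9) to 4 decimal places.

Euler: w_{n+1} = w_n + h·f(s_n, w_n).
s=0.000000, w=-1.700000: f=1.522000 → w ← -1.700000 + 0.45·1.522000 = -1.015100
s=0.450000, w=-1.015100: f=0.727516 → w ← -1.015100 + 0.45·0.727516 = -0.687718
w(0.9) ≈ -0.6877

-0.6877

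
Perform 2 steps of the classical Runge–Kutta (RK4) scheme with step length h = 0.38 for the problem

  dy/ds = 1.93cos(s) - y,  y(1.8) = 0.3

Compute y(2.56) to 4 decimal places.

-0.4729

RK4: k1 = f(s_n, y_n); k2 = f(s_n + h/2, y_n + (h/2)·k1); k3 = f(s_n + h/2, y_n + (h/2)·k2); k4 = f(s_n + h, y_n + h·k3); y_{n+1} = y_n + (h/6)·(k1 + 2k2 + 2k3 + k4).
s=1.800000, y=0.300000:
  k1 = f(1.800000, 0.300000) = -0.738500
  k2 = f(1.990000, 0.159685) = -0.945259
  k3 = f(1.990000, 0.120401) = -0.905975
  k4 = f(2.180000, -0.044270) = -1.060104
  y ← 0.300000 + (0.38/6)·(k1 + 2k2 + 2k3 + k4) = -0.048401
s=2.180000, y=-0.048401:
  k1 = f(2.180000, -0.048401) = -1.055973
  k2 = f(2.370000, -0.249036) = -1.134390
  k3 = f(2.370000, -0.263935) = -1.119491
  k4 = f(2.560000, -0.473808) = -1.138879
  y ← -0.048401 + (0.38/6)·(k1 + 2k2 + 2k3 + k4) = -0.472900
y(2.56) ≈ -0.4729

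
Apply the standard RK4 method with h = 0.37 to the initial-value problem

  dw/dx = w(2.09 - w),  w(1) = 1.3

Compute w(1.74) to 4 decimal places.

RK4: k1 = f(x_n, w_n); k2 = f(x_n + h/2, w_n + (h/2)·k1); k3 = f(x_n + h/2, w_n + (h/2)·k2); k4 = f(x_n + h, w_n + h·k3); w_{n+1} = w_n + (h/6)·(k1 + 2k2 + 2k3 + k4).
x=1.000000, w=1.300000:
  k1 = f(1.000000, 1.300000) = 1.027000
  k2 = f(1.185000, 1.489995) = 0.894004
  k3 = f(1.185000, 1.465391) = 0.915297
  k4 = f(1.370000, 1.638660) = 0.739593
  w ← 1.300000 + (0.37/6)·(k1 + 2k2 + 2k3 + k4) = 1.632087
x=1.370000, w=1.632087:
  k1 = f(1.370000, 1.632087) = 0.747354
  k2 = f(1.555000, 1.770347) = 0.565896
  k3 = f(1.555000, 1.736778) = 0.613468
  k4 = f(1.740000, 1.859070) = 0.429314
  w ← 1.632087 + (0.37/6)·(k1 + 2k2 + 2k3 + k4) = 1.850103
w(1.74) ≈ 1.8501

1.8501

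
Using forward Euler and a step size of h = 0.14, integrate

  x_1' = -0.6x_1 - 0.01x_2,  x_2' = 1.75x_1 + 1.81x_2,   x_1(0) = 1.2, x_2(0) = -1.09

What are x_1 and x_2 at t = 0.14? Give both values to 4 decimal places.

Euler on (x_1,x_2): x_1_{n+1} = x_1_n + h·x_1', x_2_{n+1} = x_2_n + h·x_2'.
0.000000: (1.200000, -1.090000); f=(-0.709100, 0.127100) → (1.100726, -1.072206)
(x_1(0.14), x_2(0.14)) ≈ (1.1007, -1.0722)

1.1007, -1.0722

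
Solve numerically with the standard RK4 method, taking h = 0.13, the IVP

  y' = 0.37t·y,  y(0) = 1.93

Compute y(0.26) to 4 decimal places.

1.9543

RK4: k1 = f(t_n, y_n); k2 = f(t_n + h/2, y_n + (h/2)·k1); k3 = f(t_n + h/2, y_n + (h/2)·k2); k4 = f(t_n + h, y_n + h·k3); y_{n+1} = y_n + (h/6)·(k1 + 2k2 + 2k3 + k4).
t=0.000000, y=1.930000:
  k1 = f(0.000000, 1.930000) = 0.000000
  k2 = f(0.065000, 1.930000) = 0.046416
  k3 = f(0.065000, 1.933017) = 0.046489
  k4 = f(0.130000, 1.936044) = 0.093124
  y ← 1.930000 + (0.13/6)·(k1 + 2k2 + 2k3 + k4) = 1.936044
t=0.130000, y=1.936044:
  k1 = f(0.130000, 1.936044) = 0.093124
  k2 = f(0.195000, 1.942097) = 0.140122
  k3 = f(0.195000, 1.945152) = 0.140343
  k4 = f(0.260000, 1.954288) = 0.188003
  y ← 1.936044 + (0.13/6)·(k1 + 2k2 + 2k3 + k4) = 1.954288
y(0.26) ≈ 1.9543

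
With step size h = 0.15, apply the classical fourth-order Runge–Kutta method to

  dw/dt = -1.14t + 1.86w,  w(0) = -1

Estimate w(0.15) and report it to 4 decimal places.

RK4: k1 = f(t_n, w_n); k2 = f(t_n + h/2, w_n + (h/2)·k1); k3 = f(t_n + h/2, w_n + (h/2)·k2); k4 = f(t_n + h, w_n + h·k3); w_{n+1} = w_n + (h/6)·(k1 + 2k2 + 2k3 + k4).
t=0.000000, w=-1.000000:
  k1 = f(0.000000, -1.000000) = -1.860000
  k2 = f(0.075000, -1.139500) = -2.204970
  k3 = f(0.075000, -1.165373) = -2.253093
  k4 = f(0.150000, -1.337964) = -2.659613
  w ← -1.000000 + (0.15/6)·(k1 + 2k2 + 2k3 + k4) = -1.335893
w(0.15) ≈ -1.3359

-1.3359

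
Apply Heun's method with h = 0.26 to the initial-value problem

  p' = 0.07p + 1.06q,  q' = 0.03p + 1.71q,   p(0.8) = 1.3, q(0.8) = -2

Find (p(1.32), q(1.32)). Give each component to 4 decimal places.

Heun on (p,q): k1 = f(t_n, state_n); k2 = f(t_n + h, state_n + h·k1); state_{n+1} = state_n + (h/2)·(k1 + k2).
0.800000: (1.300000, -2.000000)
  k1 = (-2.029000, -3.381000)
  predictor → (0.772460, -2.879060)
  k2 = (-2.997731, -4.900019)
  → (0.646525, -3.076532)
1.060000: (0.646525, -3.076532)
  k1 = (-3.215868, -5.241475)
  predictor → (-0.189601, -4.439316)
  k2 = (-4.718947, -7.596918)
  → (-0.385001, -4.745524)
(p(1.32), q(1.32)) ≈ (-0.3850, -4.7455)

-0.3850, -4.7455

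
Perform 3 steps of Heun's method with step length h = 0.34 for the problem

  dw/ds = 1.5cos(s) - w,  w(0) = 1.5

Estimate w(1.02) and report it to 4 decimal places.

1.2859

Heun: k1 = f(s_n, w_n); k2 = f(s_n + h, w_n + h·k1); w_{n+1} = w_n + (h/2)·(k1 + k2).
s=0.000000, w=1.500000:
  k1 = f(0.000000, 1.500000) = 0.000000
  k2 = f(0.340000, 1.500000) = -0.085868
  w ← 1.500000 + (0.34/2)·(0.000000 + (-0.085868)) = 1.485402
s=0.340000, w=1.485402:
  k1 = f(0.340000, 1.485402) = -0.071270
  k2 = f(0.680000, 1.461170) = -0.294811
  w ← 1.485402 + (0.34/2)·(-0.071270 + (-0.294811)) = 1.423169
s=0.680000, w=1.423169:
  k1 = f(0.680000, 1.423169) = -0.256809
  k2 = f(1.020000, 1.335853) = -0.550804
  w ← 1.423169 + (0.34/2)·(-0.256809 + (-0.550804)) = 1.285874
w(1.02) ≈ 1.2859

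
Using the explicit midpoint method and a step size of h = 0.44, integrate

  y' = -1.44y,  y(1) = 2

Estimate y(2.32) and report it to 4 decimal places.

0.3648

Midpoint: k1 = f(t_n, y_n); k2 = f(t_n + h/2, y_n + (h/2)·k1); y_{n+1} = y_n + h·k2.
t=1.000000, y=2.000000:
  k1 = f(1.000000, 2.000000) = -2.880000
  k2 = f(1.220000, 1.366400) = -1.967616
  y ← 2.000000 + 0.44·(-1.967616) = 1.134249
t=1.440000, y=1.134249:
  k1 = f(1.440000, 1.134249) = -1.633319
  k2 = f(1.660000, 0.774919) = -1.115883
  y ← 1.134249 + 0.44·(-1.115883) = 0.643260
t=1.880000, y=0.643260:
  k1 = f(1.880000, 0.643260) = -0.926295
  k2 = f(2.100000, 0.439475) = -0.632845
  y ← 0.643260 + 0.44·(-0.632845) = 0.364809
y(2.32) ≈ 0.3648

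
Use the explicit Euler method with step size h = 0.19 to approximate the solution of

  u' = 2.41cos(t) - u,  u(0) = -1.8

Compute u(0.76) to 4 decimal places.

Euler: u_{n+1} = u_n + h·f(t_n, u_n).
t=0.000000, u=-1.800000: f=4.210000 → u ← -1.800000 + 0.19·4.210000 = -1.000100
t=0.190000, u=-1.000100: f=3.366730 → u ← -1.000100 + 0.19·3.366730 = -0.360421
t=0.380000, u=-0.360421: f=2.598503 → u ← -0.360421 + 0.19·2.598503 = 0.133294
t=0.570000, u=0.133294: f=1.895687 → u ← 0.133294 + 0.19·1.895687 = 0.493475
u(0.76) ≈ 0.4935

0.4935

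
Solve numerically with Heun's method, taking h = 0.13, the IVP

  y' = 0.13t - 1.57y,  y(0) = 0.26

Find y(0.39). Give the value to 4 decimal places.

Heun: k1 = f(t_n, y_n); k2 = f(t_n + h, y_n + h·k1); y_{n+1} = y_n + (h/2)·(k1 + k2).
t=0.000000, y=0.260000:
  k1 = f(0.000000, 0.260000) = -0.408200
  k2 = f(0.130000, 0.206934) = -0.307986
  y ← 0.260000 + (0.13/2)·(-0.408200 + (-0.307986)) = 0.213448
t=0.130000, y=0.213448:
  k1 = f(0.130000, 0.213448) = -0.318213
  k2 = f(0.260000, 0.172080) = -0.236366
  y ← 0.213448 + (0.13/2)·(-0.318213 + (-0.236366)) = 0.177400
t=0.260000, y=0.177400:
  k1 = f(0.260000, 0.177400) = -0.244718
  k2 = f(0.390000, 0.145587) = -0.177871
  y ← 0.177400 + (0.13/2)·(-0.244718 + (-0.177871)) = 0.149932
y(0.39) ≈ 0.1499

0.1499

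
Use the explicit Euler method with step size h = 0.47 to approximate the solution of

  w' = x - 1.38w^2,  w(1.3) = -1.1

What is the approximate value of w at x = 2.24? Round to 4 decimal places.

-1.4943

Euler: w_{n+1} = w_n + h·f(x_n, w_n).
x=1.300000, w=-1.100000: f=-0.369800 → w ← -1.100000 + 0.47·(-0.369800) = -1.273806
x=1.770000, w=-1.273806: f=-0.469163 → w ← -1.273806 + 0.47·(-0.469163) = -1.494313
w(2.24) ≈ -1.4943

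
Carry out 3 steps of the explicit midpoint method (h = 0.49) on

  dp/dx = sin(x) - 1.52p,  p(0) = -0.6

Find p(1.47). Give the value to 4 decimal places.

0.3818

Midpoint: k1 = f(x_n, p_n); k2 = f(x_n + h/2, p_n + (h/2)·k1); p_{n+1} = p_n + h·k2.
x=0.000000, p=-0.600000:
  k1 = f(0.000000, -0.600000) = 0.912000
  k2 = f(0.245000, -0.376560) = 0.814928
  p ← -0.600000 + 0.49·0.814928 = -0.200686
x=0.490000, p=-0.200686:
  k1 = f(0.490000, -0.200686) = 0.775668
  k2 = f(0.735000, -0.010647) = 0.686770
  p ← -0.200686 + 0.49·0.686770 = 0.135832
x=0.980000, p=0.135832:
  k1 = f(0.980000, 0.135832) = 0.624033
  k2 = f(1.225000, 0.288720) = 0.501951
  p ← 0.135832 + 0.49·0.501951 = 0.381788
p(1.47) ≈ 0.3818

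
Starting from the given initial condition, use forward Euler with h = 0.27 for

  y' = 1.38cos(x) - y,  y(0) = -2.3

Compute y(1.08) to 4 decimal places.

Euler: y_{n+1} = y_n + h·f(x_n, y_n).
x=0.000000, y=-2.300000: f=3.680000 → y ← -2.300000 + 0.27·3.680000 = -1.306400
x=0.270000, y=-1.306400: f=2.636404 → y ← -1.306400 + 0.27·2.636404 = -0.594571
x=0.540000, y=-0.594571: f=1.778209 → y ← -0.594571 + 0.27·1.778209 = -0.114455
x=0.810000, y=-0.114455: f=1.065962 → y ← -0.114455 + 0.27·1.065962 = 0.173355
y(1.08) ≈ 0.1734

0.1734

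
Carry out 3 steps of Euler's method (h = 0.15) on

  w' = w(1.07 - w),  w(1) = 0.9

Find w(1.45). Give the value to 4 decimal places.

Euler: w_{n+1} = w_n + h·f(s_n, w_n).
s=1.000000, w=0.900000: f=0.153000 → w ← 0.900000 + 0.15·0.153000 = 0.922950
s=1.150000, w=0.922950: f=0.135720 → w ← 0.922950 + 0.15·0.135720 = 0.943308
s=1.300000, w=0.943308: f=0.119510 → w ← 0.943308 + 0.15·0.119510 = 0.961234
w(1.45) ≈ 0.9612

0.9612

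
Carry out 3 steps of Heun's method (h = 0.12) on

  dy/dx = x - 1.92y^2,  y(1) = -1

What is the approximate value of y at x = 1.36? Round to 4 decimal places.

-1.6633

Heun: k1 = f(x_n, y_n); k2 = f(x_n + h, y_n + h·k1); y_{n+1} = y_n + (h/2)·(k1 + k2).
x=1.000000, y=-1.000000:
  k1 = f(1.000000, -1.000000) = -0.920000
  k2 = f(1.120000, -1.110400) = -1.247337
  y ← -1.000000 + (0.12/2)·(-0.920000 + (-1.247337)) = -1.130040
x=1.120000, y=-1.130040:
  k1 = f(1.120000, -1.130040) = -1.331823
  k2 = f(1.240000, -1.289859) = -1.954373
  y ← -1.130040 + (0.12/2)·(-1.331823 + (-1.954373)) = -1.327212
x=1.240000, y=-1.327212:
  k1 = f(1.240000, -1.327212) = -2.142064
  k2 = f(1.360000, -1.584260) = -3.458967
  y ← -1.327212 + (0.12/2)·(-2.142064 + (-3.458967)) = -1.663274
y(1.36) ≈ -1.6633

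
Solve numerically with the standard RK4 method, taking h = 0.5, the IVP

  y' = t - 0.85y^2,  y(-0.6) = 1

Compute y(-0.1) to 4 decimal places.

0.5796

RK4: k1 = f(t_n, y_n); k2 = f(t_n + h/2, y_n + (h/2)·k1); k3 = f(t_n + h/2, y_n + (h/2)·k2); k4 = f(t_n + h, y_n + h·k3); y_{n+1} = y_n + (h/6)·(k1 + 2k2 + 2k3 + k4).
t=-0.600000, y=1.000000:
  k1 = f(-0.600000, 1.000000) = -1.450000
  k2 = f(-0.350000, 0.637500) = -0.695445
  k3 = f(-0.350000, 0.826139) = -0.930129
  k4 = f(-0.100000, 0.534935) = -0.343232
  y ← 1.000000 + (0.5/6)·(k1 + 2k2 + 2k3 + k4) = 0.579635
y(-0.1) ≈ 0.5796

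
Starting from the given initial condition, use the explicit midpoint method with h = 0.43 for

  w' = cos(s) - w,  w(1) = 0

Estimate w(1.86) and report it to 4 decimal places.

0.0213

Midpoint: k1 = f(s_n, w_n); k2 = f(s_n + h/2, w_n + (h/2)·k1); w_{n+1} = w_n + h·k2.
s=1.000000, w=0.000000:
  k1 = f(1.000000, 0.000000) = 0.540302
  k2 = f(1.215000, 0.116165) = 0.232172
  w ← 0.000000 + 0.43·0.232172 = 0.099834
s=1.430000, w=0.099834:
  k1 = f(1.430000, 0.099834) = 0.040498
  k2 = f(1.645000, 0.108541) = -0.182677
  w ← 0.099834 + 0.43·(-0.182677) = 0.021283
w(1.86) ≈ 0.0213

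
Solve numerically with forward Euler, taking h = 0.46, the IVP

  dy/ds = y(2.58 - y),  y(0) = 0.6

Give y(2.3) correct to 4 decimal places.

2.5776

Euler: y_{n+1} = y_n + h·f(s_n, y_n).
s=0.000000, y=0.600000: f=1.188000 → y ← 0.600000 + 0.46·1.188000 = 1.146480
s=0.460000, y=1.146480: f=1.643502 → y ← 1.146480 + 0.46·1.643502 = 1.902491
s=0.920000, y=1.902491: f=1.288955 → y ← 1.902491 + 0.46·1.288955 = 2.495410
s=1.380000, y=2.495410: f=0.211086 → y ← 2.495410 + 0.46·0.211086 = 2.592510
s=1.840000, y=2.592510: f=-0.032432 → y ← 2.592510 + 0.46·(-0.032432) = 2.577591
y(2.3) ≈ 2.5776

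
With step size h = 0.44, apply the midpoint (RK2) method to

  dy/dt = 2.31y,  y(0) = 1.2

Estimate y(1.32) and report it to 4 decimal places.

Midpoint: k1 = f(t_n, y_n); k2 = f(t_n + h/2, y_n + (h/2)·k1); y_{n+1} = y_n + h·k2.
t=0.000000, y=1.200000:
  k1 = f(0.000000, 1.200000) = 2.772000
  k2 = f(0.220000, 1.809840) = 4.180730
  y ← 1.200000 + 0.44·4.180730 = 3.039521
t=0.440000, y=3.039521:
  k1 = f(0.440000, 3.039521) = 7.021294
  k2 = f(0.660000, 4.584206) = 10.589516
  y ← 3.039521 + 0.44·10.589516 = 7.698908
t=0.880000, y=7.698908:
  k1 = f(0.880000, 7.698908) = 17.784479
  k2 = f(1.100000, 11.611494) = 26.822551
  y ← 7.698908 + 0.44·26.822551 = 19.500831
y(1.32) ≈ 19.5008

19.5008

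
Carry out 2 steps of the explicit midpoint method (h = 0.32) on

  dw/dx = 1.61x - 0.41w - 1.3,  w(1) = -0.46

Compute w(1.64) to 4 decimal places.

0.1287

Midpoint: k1 = f(x_n, w_n); k2 = f(x_n + h/2, w_n + (h/2)·k1); w_{n+1} = w_n + h·k2.
x=1.000000, w=-0.460000:
  k1 = f(1.000000, -0.460000) = 0.498600
  k2 = f(1.160000, -0.380224) = 0.723492
  w ← -0.460000 + 0.32·0.723492 = -0.228483
x=1.320000, w=-0.228483:
  k1 = f(1.320000, -0.228483) = 0.918878
  k2 = f(1.480000, -0.081462) = 1.116199
  w ← -0.228483 + 0.32·1.116199 = 0.128701
w(1.64) ≈ 0.1287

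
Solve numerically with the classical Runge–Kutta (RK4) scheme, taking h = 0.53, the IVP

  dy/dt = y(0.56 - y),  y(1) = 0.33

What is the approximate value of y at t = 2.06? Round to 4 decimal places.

0.4043

RK4: k1 = f(t_n, y_n); k2 = f(t_n + h/2, y_n + (h/2)·k1); k3 = f(t_n + h/2, y_n + (h/2)·k2); k4 = f(t_n + h, y_n + h·k3); y_{n+1} = y_n + (h/6)·(k1 + 2k2 + 2k3 + k4).
t=1.000000, y=0.330000:
  k1 = f(1.000000, 0.330000) = 0.075900
  k2 = f(1.265000, 0.350114) = 0.073484
  k3 = f(1.265000, 0.349473) = 0.073573
  k4 = f(1.530000, 0.368994) = 0.070480
  y ← 0.330000 + (0.53/6)·(k1 + 2k2 + 2k3 + k4) = 0.368910
t=1.530000, y=0.368910:
  k1 = f(1.530000, 0.368910) = 0.070495
  k2 = f(1.795000, 0.387592) = 0.066824
  k3 = f(1.795000, 0.386619) = 0.067032
  k4 = f(2.060000, 0.404438) = 0.062915
  y ← 0.368910 + (0.53/6)·(k1 + 2k2 + 2k3 + k4) = 0.404343
y(2.06) ≈ 0.4043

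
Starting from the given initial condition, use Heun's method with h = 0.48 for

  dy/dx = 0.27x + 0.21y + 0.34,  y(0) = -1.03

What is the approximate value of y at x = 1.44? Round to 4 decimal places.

-0.5159

Heun: k1 = f(x_n, y_n); k2 = f(x_n + h, y_n + h·k1); y_{n+1} = y_n + (h/2)·(k1 + k2).
x=0.000000, y=-1.030000:
  k1 = f(0.000000, -1.030000) = 0.123700
  k2 = f(0.480000, -0.970624) = 0.265769
  y ← -1.030000 + (0.48/2)·(0.123700 + 0.265769) = -0.936527
x=0.480000, y=-0.936527:
  k1 = f(0.480000, -0.936527) = 0.272929
  k2 = f(0.960000, -0.805521) = 0.430041
  y ← -0.936527 + (0.48/2)·(0.272929 + 0.430041) = -0.767815
x=0.960000, y=-0.767815:
  k1 = f(0.960000, -0.767815) = 0.437959
  k2 = f(1.440000, -0.557594) = 0.611705
  y ← -0.767815 + (0.48/2)·(0.437959 + 0.611705) = -0.515895
y(1.44) ≈ -0.5159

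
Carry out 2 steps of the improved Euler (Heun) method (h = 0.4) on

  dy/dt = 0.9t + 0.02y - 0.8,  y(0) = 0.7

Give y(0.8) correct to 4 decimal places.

Heun: k1 = f(t_n, y_n); k2 = f(t_n + h, y_n + h·k1); y_{n+1} = y_n + (h/2)·(k1 + k2).
t=0.000000, y=0.700000:
  k1 = f(0.000000, 0.700000) = -0.786000
  k2 = f(0.400000, 0.385600) = -0.432288
  y ← 0.700000 + (0.4/2)·(-0.786000 + (-0.432288)) = 0.456342
t=0.400000, y=0.456342:
  k1 = f(0.400000, 0.456342) = -0.430873
  k2 = f(0.800000, 0.283993) = -0.074320
  y ← 0.456342 + (0.4/2)·(-0.430873 + (-0.074320)) = 0.355304
y(0.8) ≈ 0.3553

0.3553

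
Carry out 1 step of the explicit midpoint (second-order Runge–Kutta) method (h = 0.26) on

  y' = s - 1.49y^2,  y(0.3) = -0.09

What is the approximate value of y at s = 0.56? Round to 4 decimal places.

0.0207

Midpoint: k1 = f(s_n, y_n); k2 = f(s_n + h/2, y_n + (h/2)·k1); y_{n+1} = y_n + h·k2.
s=0.300000, y=-0.090000:
  k1 = f(0.300000, -0.090000) = 0.287931
  k2 = f(0.430000, -0.052569) = 0.425882
  y ← -0.090000 + 0.26·0.425882 = 0.020729
y(0.56) ≈ 0.0207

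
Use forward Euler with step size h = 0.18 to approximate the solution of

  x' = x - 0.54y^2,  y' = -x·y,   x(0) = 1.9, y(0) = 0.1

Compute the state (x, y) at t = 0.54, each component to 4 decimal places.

3.1198, 0.0206

Euler on (x,y): x_{n+1} = x_n + h·x', y_{n+1} = y_n + h·y'.
0.000000: (1.900000, 0.100000); f=(1.894600, -0.190000) → (2.241028, 0.065800)
0.180000: (2.241028, 0.065800); f=(2.238690, -0.147460) → (2.643992, 0.039257)
0.360000: (2.643992, 0.039257); f=(2.643160, -0.103796) → (3.119761, 0.020574)
(x(0.54), y(0.54)) ≈ (3.1198, 0.0206)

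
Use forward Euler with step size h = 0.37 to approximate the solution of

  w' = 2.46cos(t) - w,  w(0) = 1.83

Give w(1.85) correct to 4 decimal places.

1.1415

Euler: w_{n+1} = w_n + h·f(t_n, w_n).
t=0.000000, w=1.830000: f=0.630000 → w ← 1.830000 + 0.37·0.630000 = 2.063100
t=0.370000, w=2.063100: f=0.230425 → w ← 2.063100 + 0.37·0.230425 = 2.148357
t=0.740000, w=2.148357: f=-0.331725 → w ← 2.148357 + 0.37·(-0.331725) = 2.025619
t=1.110000, w=2.025619: f=-0.931752 → w ← 2.025619 + 0.37·(-0.931752) = 1.680871
t=1.480000, w=1.680871: f=-1.457819 → w ← 1.680871 + 0.37·(-1.457819) = 1.141478
w(1.85) ≈ 1.1415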